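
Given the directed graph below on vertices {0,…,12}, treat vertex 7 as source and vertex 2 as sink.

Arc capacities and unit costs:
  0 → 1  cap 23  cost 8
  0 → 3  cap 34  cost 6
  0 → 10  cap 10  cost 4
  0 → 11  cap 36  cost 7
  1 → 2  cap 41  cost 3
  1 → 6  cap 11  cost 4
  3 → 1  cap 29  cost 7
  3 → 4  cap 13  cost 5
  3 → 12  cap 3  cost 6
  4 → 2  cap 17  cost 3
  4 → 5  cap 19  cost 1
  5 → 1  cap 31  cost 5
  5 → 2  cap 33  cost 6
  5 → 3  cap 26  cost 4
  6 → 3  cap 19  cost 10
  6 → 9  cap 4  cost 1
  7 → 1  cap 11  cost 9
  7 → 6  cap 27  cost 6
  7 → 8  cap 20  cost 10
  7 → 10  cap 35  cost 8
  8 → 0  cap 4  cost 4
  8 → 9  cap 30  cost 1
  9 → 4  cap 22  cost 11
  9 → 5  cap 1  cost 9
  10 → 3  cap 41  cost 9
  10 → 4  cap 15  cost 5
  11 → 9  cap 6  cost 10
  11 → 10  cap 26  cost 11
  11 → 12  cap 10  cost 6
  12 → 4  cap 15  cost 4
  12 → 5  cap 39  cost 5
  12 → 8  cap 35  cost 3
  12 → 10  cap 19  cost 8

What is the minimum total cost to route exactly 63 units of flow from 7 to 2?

shortest-cost path #1: 7→1→2 push 11 @ unit cost 12 (adds 132)
shortest-cost path #2: 7→10→4→2 push 15 @ unit cost 16 (adds 240)
shortest-cost path #3: 7→6→9→4→2 push 2 @ unit cost 21 (adds 42)
shortest-cost path #4: 7→6→9→5→2 push 1 @ unit cost 22 (adds 22)
shortest-cost path #5: 7→8→0→1→2 push 4 @ unit cost 25 (adds 100)
shortest-cost path #6: 7→6→9→4→5→2 push 1 @ unit cost 25 (adds 25)
shortest-cost path #7: 7→6→3→1→2 push 19 @ unit cost 26 (adds 494)
shortest-cost path #8: 7→10→3→1→2 push 7 @ unit cost 27 (adds 189)
shortest-cost path #9: 7→8→9→4→5→2 push 3 @ unit cost 29 (adds 87)
total cost = 1331

Minimum cost for 63 units: 1331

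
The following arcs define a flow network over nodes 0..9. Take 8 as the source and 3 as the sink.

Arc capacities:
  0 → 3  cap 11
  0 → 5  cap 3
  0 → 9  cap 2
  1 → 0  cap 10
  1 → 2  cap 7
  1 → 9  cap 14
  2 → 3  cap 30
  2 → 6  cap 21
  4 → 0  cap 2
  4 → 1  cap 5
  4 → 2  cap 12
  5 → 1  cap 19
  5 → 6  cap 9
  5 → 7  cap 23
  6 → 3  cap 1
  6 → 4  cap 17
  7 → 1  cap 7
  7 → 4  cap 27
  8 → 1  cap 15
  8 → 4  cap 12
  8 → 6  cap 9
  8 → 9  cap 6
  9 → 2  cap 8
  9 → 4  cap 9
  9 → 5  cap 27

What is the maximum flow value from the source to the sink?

Maximum flow value: 39

augment #1: 8→6→3 bottleneck 1, total now 1
augment #2: 8→1→0→3 bottleneck 10, total now 11
augment #3: 8→1→2→3 bottleneck 5, total now 16
augment #4: 8→4→0→3 bottleneck 1, total now 17
augment #5: 8→4→2→3 bottleneck 11, total now 28
augment #6: 8→9→2→3 bottleneck 6, total now 34
augment #7: 8→6→4→2→3 bottleneck 1, total now 35
augment #8: 8→6→4→1→2→3 bottleneck 2, total now 37
augment #9: 8→6→4→0→9→2→3 bottleneck 1, total now 38
augment #10: 8→6→4→1→9→2→3 bottleneck 1, total now 39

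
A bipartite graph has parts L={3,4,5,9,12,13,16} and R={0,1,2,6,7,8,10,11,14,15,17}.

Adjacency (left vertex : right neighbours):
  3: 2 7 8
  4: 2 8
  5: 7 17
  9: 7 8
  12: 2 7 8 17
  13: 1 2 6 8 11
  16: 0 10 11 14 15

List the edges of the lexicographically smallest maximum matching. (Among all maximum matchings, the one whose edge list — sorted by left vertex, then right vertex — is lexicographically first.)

|M| = 6 (so the lex-smallest maximum matching has 6 edges)
process left vertices in ascending order; for each, take the smallest-labelled available neighbour that still permits 6 edges overall, or leave it unmatched if none does
lex-smallest matching: {3-2, 4-8, 5-7, 12-17, 13-1, 16-0}

Lex-smallest maximum matching: {(3,2), (4,8), (5,7), (12,17), (13,1), (16,0)}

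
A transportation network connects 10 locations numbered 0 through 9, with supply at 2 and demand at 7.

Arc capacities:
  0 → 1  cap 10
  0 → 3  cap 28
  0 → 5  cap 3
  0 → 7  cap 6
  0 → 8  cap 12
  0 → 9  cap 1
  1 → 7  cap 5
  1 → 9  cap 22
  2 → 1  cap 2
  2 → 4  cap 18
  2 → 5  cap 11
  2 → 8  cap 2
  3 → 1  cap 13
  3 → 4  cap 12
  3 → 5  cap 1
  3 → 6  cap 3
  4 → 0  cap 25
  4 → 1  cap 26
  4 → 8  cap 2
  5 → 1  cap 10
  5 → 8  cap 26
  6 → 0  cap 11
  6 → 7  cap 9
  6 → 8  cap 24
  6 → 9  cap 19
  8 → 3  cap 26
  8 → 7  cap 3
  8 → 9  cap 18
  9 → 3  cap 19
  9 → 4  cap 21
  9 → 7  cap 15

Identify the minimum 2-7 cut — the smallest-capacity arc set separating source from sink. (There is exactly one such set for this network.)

Min-cut arcs: {(0,7), (1,7), (3,6), (8,7), (9,7)} (total capacity 32)

augment #1: 2→1→7 push 2
augment #2: 2→8→7 push 2
augment #3: 2→4→0→7 push 6
augment #4: 2→4→1→7 push 3
augment #5: 2→4→8→7 push 1
augment #6: 2→4→0→9→7 push 1
augment #7: 2→4→1→9→7 push 7
augment #8: 2→5→1→9→7 push 7
augment #9: 2→5→8→3→6→7 push 3
max flow = 32; residual-reachable set from 2 gives S-side
cut edges (S→T): {(0,7), (1,7), (3,6), (8,7), (9,7)} total cap 32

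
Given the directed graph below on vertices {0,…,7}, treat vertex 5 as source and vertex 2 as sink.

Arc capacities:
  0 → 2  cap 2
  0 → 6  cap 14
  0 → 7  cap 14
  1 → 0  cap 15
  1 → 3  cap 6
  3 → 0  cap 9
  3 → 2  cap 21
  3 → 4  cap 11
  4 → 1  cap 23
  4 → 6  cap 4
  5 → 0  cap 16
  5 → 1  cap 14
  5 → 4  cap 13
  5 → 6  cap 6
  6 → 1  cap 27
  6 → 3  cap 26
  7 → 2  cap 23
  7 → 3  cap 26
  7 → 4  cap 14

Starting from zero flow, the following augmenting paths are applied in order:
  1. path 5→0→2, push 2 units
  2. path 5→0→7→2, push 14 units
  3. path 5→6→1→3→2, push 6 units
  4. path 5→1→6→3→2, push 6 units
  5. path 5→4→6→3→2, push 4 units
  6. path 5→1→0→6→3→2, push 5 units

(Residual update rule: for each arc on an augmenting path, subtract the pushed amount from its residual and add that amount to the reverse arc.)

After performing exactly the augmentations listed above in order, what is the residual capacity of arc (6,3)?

Residual capacity of (6,3): 11

after path 1 (5→0→2, push 2): res(6,3)=26
after path 2 (5→0→7→2, push 14): res(6,3)=26
after path 3 (5→6→1→3→2, push 6): res(6,3)=26
after path 4 (5→1→6→3→2, push 6): res(6,3)=20
after path 5 (5→4→6→3→2, push 4): res(6,3)=16
after path 6 (5→1→0→6→3→2, push 5): res(6,3)=11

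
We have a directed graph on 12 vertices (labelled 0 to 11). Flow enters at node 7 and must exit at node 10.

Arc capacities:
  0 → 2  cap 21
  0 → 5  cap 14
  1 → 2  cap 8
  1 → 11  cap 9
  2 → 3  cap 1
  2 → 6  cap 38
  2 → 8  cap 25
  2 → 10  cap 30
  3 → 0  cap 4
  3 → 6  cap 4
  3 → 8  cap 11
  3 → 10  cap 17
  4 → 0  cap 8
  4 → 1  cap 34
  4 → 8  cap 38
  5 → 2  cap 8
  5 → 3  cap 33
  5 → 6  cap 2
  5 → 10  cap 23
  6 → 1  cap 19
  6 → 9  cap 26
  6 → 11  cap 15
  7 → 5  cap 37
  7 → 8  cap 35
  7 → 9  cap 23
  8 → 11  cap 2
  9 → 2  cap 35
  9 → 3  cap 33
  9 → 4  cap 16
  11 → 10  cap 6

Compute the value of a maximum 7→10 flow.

Maximum flow value: 62

augment #1: 7→5→10 bottleneck 23, total now 23
augment #2: 7→5→2→10 bottleneck 8, total now 31
augment #3: 7→5→3→10 bottleneck 6, total now 37
augment #4: 7→8→11→10 bottleneck 2, total now 39
augment #5: 7→9→2→10 bottleneck 22, total now 61
augment #6: 7→9→3→10 bottleneck 1, total now 62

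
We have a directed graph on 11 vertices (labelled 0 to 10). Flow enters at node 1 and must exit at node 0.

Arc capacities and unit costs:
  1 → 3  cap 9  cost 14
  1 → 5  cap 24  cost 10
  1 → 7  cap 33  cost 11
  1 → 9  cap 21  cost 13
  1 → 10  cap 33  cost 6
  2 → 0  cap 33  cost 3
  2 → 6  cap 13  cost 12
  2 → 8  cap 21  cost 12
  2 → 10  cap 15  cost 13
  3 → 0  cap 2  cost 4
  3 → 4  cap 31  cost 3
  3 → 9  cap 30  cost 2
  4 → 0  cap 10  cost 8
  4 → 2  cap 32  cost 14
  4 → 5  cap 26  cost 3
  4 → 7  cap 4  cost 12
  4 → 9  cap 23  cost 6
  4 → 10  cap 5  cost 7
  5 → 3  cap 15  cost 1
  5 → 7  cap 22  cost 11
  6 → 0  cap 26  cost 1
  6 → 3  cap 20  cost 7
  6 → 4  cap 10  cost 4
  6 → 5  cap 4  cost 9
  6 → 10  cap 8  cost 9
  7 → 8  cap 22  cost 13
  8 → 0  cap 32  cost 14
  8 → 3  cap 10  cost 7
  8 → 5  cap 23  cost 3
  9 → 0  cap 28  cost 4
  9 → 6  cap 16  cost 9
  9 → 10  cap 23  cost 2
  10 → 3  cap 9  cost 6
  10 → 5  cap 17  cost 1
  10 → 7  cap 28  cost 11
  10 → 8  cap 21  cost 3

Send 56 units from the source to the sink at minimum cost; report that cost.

shortest-cost path #1: 1→10→5→3→0 push 2 @ unit cost 12 (adds 24)
shortest-cost path #2: 1→10→5→3→9→0 push 13 @ unit cost 14 (adds 182)
shortest-cost path #3: 1→9→0 push 15 @ unit cost 17 (adds 255)
shortest-cost path #4: 1→9→3→4→0 push 6 @ unit cost 22 (adds 132)
shortest-cost path #5: 1→10→3→4→0 push 4 @ unit cost 23 (adds 92)
shortest-cost path #6: 1→10→8→0 push 14 @ unit cost 23 (adds 322)
shortest-cost path #7: 1→3→10→8→0 push 2 @ unit cost 25 (adds 50)
total cost = 1057

Minimum cost for 56 units: 1057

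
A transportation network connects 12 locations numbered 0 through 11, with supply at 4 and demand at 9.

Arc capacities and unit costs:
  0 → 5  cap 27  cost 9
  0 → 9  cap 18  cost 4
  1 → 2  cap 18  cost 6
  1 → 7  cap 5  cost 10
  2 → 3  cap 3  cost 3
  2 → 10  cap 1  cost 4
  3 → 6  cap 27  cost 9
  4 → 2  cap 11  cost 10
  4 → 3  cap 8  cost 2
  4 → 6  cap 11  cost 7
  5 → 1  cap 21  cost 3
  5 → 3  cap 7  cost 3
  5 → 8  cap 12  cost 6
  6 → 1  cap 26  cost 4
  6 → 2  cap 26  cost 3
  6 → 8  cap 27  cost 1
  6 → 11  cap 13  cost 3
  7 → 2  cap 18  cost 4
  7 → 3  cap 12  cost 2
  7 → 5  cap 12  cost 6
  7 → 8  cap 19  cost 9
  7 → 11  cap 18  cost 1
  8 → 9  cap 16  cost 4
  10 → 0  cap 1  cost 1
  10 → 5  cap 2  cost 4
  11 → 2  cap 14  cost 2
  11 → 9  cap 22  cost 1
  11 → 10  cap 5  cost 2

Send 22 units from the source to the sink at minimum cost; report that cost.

shortest-cost path #1: 4→6→11→9 push 11 @ unit cost 11 (adds 121)
shortest-cost path #2: 4→3→6→11→9 push 2 @ unit cost 15 (adds 30)
shortest-cost path #3: 4→3→6→8→9 push 6 @ unit cost 16 (adds 96)
shortest-cost path #4: 4→2→10→0→9 push 1 @ unit cost 19 (adds 19)
shortest-cost path #5: 4→2→3→6→8→9 push 2 @ unit cost 27 (adds 54)
total cost = 320

Minimum cost for 22 units: 320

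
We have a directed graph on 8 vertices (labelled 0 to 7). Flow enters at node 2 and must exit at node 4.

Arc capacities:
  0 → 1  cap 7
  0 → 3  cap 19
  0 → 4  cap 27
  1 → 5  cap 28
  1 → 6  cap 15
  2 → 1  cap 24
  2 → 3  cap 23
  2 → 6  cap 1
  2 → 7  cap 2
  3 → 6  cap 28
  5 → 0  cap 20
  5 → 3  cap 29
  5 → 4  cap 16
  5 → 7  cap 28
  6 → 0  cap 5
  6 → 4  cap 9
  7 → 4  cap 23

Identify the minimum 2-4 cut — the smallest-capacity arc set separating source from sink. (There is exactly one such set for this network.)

augment #1: 2→6→4 push 1
augment #2: 2→7→4 push 2
augment #3: 2→1→5→4 push 16
augment #4: 2→1→6→4 push 8
augment #5: 2→3→6→0→4 push 5
augment #6: 2→3→6→1→5→0→4 push 8
max flow = 40; residual-reachable set from 2 gives S-side
cut edges (S→T): {(2,1), (2,7), (6,0), (6,4)} total cap 40

Min-cut arcs: {(2,1), (2,7), (6,0), (6,4)} (total capacity 40)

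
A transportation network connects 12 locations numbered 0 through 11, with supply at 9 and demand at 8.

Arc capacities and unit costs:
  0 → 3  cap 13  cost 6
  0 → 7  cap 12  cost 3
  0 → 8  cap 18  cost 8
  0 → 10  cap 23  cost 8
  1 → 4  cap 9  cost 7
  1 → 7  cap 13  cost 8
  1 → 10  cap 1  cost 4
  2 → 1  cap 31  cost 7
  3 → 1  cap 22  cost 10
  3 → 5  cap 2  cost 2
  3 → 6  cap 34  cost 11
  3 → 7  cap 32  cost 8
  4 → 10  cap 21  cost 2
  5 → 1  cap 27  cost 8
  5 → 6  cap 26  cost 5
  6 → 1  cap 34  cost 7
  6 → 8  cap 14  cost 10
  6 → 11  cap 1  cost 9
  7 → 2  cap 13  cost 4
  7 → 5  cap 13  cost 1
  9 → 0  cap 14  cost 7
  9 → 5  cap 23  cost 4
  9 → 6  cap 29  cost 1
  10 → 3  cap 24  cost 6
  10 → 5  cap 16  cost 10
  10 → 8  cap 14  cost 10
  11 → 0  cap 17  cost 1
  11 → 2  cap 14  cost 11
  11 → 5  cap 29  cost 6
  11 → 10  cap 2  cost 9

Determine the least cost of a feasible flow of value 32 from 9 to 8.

Minimum cost for 32 units: 459

shortest-cost path #1: 9→6→8 push 14 @ unit cost 11 (adds 154)
shortest-cost path #2: 9→0→8 push 14 @ unit cost 15 (adds 210)
shortest-cost path #3: 9→6→11→0→8 push 1 @ unit cost 19 (adds 19)
shortest-cost path #4: 9→6→1→10→8 push 1 @ unit cost 22 (adds 22)
shortest-cost path #5: 9→6→1→4→10→8 push 2 @ unit cost 27 (adds 54)
total cost = 459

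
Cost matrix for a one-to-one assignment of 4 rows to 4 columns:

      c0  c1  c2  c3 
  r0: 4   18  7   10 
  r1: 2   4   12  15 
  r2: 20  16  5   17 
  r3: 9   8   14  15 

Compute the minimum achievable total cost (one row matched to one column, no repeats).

optimal assignment: row0→col3 (cost 10), row1→col0 (cost 2), row2→col2 (cost 5), row3→col1 (cost 8)
total = 10 + 2 + 5 + 8 = 25

Minimum assignment cost: 25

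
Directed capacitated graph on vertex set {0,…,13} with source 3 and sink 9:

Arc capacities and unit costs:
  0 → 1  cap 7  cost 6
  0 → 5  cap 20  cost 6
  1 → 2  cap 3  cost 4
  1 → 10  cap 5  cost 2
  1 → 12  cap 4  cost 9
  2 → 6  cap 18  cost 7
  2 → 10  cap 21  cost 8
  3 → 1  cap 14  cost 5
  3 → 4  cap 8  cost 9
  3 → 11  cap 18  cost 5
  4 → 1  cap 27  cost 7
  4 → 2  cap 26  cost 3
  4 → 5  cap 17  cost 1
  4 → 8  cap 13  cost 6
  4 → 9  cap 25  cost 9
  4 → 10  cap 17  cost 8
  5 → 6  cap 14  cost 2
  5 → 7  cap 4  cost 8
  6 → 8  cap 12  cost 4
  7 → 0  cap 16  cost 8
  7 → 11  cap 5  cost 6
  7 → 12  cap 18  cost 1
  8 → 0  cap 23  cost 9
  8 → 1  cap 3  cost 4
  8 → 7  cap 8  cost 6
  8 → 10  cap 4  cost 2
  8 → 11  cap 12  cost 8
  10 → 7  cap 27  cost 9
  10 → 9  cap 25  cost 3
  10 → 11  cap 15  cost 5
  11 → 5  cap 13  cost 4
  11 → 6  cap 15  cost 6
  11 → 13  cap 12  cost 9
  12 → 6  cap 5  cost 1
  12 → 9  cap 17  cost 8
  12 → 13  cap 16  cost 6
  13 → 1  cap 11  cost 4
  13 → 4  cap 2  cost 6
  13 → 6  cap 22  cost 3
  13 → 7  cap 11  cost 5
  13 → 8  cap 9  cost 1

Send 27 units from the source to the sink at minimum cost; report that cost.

shortest-cost path #1: 3→1→10→9 push 5 @ unit cost 10 (adds 50)
shortest-cost path #2: 3→4→9 push 8 @ unit cost 18 (adds 144)
shortest-cost path #3: 3→1→2→10→9 push 3 @ unit cost 20 (adds 60)
shortest-cost path #4: 3→11→13→8→10→9 push 4 @ unit cost 20 (adds 80)
shortest-cost path #5: 3→1→12→9 push 4 @ unit cost 22 (adds 88)
shortest-cost path #6: 3→11→5→7→12→9 push 3 @ unit cost 26 (adds 78)
total cost = 500

Minimum cost for 27 units: 500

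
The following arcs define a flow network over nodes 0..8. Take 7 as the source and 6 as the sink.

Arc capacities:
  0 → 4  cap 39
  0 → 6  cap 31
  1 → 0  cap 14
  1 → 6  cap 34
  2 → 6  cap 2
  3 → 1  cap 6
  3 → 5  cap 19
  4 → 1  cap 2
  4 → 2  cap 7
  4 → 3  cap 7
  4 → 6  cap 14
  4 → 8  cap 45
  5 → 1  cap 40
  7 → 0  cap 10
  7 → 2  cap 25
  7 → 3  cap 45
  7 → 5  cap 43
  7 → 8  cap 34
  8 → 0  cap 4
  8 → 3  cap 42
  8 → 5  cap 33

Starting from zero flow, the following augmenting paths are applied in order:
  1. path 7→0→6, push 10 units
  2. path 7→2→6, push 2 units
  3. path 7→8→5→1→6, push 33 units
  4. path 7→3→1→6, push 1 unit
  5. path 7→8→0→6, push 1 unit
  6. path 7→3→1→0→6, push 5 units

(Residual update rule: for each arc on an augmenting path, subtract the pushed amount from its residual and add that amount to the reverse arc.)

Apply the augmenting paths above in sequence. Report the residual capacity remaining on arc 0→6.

Residual capacity of (0,6): 15

after path 1 (7→0→6, push 10): res(0,6)=21
after path 2 (7→2→6, push 2): res(0,6)=21
after path 3 (7→8→5→1→6, push 33): res(0,6)=21
after path 4 (7→3→1→6, push 1): res(0,6)=21
after path 5 (7→8→0→6, push 1): res(0,6)=20
after path 6 (7→3→1→0→6, push 5): res(0,6)=15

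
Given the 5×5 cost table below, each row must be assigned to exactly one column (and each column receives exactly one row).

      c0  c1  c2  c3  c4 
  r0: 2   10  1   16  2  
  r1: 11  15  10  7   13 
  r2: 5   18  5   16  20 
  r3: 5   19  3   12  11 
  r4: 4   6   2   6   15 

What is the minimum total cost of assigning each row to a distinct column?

optimal assignment: row0→col4 (cost 2), row1→col3 (cost 7), row2→col0 (cost 5), row3→col2 (cost 3), row4→col1 (cost 6)
total = 2 + 7 + 5 + 3 + 6 = 23

Minimum assignment cost: 23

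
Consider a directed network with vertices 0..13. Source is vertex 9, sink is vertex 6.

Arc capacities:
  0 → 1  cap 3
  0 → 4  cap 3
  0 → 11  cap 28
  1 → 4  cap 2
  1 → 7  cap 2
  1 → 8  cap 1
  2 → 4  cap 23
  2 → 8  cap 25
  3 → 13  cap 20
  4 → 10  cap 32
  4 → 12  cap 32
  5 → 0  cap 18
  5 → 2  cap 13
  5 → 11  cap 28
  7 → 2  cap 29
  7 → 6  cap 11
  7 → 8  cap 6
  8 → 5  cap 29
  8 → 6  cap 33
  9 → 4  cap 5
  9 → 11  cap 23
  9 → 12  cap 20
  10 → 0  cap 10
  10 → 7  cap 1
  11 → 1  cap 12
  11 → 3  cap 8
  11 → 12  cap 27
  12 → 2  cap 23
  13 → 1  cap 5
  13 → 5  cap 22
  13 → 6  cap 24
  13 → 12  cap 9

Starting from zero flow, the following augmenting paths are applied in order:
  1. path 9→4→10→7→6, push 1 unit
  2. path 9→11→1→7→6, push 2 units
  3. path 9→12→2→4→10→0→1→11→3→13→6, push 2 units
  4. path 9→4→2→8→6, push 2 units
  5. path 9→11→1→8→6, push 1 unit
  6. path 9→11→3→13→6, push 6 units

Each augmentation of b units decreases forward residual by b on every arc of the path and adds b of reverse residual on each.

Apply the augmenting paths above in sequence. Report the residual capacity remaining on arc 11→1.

after path 1 (9→4→10→7→6, push 1): res(11,1)=12
after path 2 (9→11→1→7→6, push 2): res(11,1)=10
after path 3 (9→12→2→4→10→0→1→11→3→13→6, push 2): res(11,1)=12
after path 4 (9→4→2→8→6, push 2): res(11,1)=12
after path 5 (9→11→1→8→6, push 1): res(11,1)=11
after path 6 (9→11→3→13→6, push 6): res(11,1)=11

Residual capacity of (11,1): 11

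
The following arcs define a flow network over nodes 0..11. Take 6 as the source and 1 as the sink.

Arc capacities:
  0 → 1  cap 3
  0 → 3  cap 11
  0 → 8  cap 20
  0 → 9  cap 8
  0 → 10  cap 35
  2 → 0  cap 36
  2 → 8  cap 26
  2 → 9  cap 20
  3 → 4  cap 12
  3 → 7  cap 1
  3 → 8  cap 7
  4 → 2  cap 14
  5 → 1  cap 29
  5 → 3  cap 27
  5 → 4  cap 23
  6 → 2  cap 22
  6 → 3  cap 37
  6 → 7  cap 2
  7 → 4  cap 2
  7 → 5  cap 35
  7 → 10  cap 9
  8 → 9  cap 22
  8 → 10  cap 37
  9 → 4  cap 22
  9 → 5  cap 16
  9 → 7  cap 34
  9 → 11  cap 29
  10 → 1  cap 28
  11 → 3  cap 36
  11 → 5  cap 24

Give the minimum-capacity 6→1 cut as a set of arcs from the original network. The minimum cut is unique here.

augment #1: 6→2→0→1 push 3
augment #2: 6→7→5→1 push 2
augment #3: 6→2→0→10→1 push 19
augment #4: 6→3→7→5→1 push 1
augment #5: 6→3→8→10→1 push 7
augment #6: 6→3→4→2→0→10→1 push 2
augment #7: 6→3→4→2→9→5→1 push 10
max flow = 44; residual-reachable set from 6 gives S-side
cut edges (S→T): {(3,4), (3,7), (3,8), (6,2), (6,7)} total cap 44

Min-cut arcs: {(3,4), (3,7), (3,8), (6,2), (6,7)} (total capacity 44)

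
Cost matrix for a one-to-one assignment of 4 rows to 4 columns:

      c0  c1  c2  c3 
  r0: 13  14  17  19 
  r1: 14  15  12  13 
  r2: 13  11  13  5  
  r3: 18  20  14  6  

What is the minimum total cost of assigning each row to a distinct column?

optimal assignment: row0→col0 (cost 13), row1→col2 (cost 12), row2→col1 (cost 11), row3→col3 (cost 6)
total = 13 + 12 + 11 + 6 = 42

Minimum assignment cost: 42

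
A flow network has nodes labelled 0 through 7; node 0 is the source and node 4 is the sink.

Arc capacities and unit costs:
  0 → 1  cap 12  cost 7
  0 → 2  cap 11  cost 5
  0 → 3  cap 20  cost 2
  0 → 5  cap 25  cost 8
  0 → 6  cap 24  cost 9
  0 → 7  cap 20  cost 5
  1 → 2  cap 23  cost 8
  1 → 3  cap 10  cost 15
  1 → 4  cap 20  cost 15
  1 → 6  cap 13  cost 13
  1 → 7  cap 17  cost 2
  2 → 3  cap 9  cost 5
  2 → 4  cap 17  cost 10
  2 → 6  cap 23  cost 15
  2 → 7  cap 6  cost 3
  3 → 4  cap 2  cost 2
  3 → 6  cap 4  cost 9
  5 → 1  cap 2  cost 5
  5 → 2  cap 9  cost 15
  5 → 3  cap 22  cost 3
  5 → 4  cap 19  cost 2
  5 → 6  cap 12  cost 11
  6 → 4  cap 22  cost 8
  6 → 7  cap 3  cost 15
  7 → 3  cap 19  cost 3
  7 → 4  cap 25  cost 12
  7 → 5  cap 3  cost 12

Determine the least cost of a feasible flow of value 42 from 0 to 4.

shortest-cost path #1: 0→3→4 push 2 @ unit cost 4 (adds 8)
shortest-cost path #2: 0→5→4 push 19 @ unit cost 10 (adds 190)
shortest-cost path #3: 0→2→4 push 11 @ unit cost 15 (adds 165)
shortest-cost path #4: 0→6→4 push 10 @ unit cost 17 (adds 170)
total cost = 533

Minimum cost for 42 units: 533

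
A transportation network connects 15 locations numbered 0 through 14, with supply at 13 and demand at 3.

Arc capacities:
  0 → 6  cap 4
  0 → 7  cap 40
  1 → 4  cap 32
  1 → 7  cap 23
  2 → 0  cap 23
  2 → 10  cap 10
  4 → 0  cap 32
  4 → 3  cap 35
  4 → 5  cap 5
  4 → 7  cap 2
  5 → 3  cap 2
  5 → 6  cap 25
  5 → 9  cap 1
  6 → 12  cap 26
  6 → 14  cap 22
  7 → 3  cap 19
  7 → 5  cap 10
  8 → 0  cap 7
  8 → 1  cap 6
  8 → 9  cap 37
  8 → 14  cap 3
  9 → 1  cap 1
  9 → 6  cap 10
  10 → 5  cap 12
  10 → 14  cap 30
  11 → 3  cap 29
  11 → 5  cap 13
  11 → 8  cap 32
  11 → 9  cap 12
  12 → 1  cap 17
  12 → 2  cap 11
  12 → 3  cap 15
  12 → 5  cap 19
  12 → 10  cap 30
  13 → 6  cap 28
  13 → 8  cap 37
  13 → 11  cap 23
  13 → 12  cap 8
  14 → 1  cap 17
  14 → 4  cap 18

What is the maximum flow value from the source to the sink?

Maximum flow value: 86

augment #1: 13→11→3 bottleneck 23, total now 23
augment #2: 13→12→3 bottleneck 8, total now 31
augment #3: 13→6→12→3 bottleneck 7, total now 38
augment #4: 13→6→12→5→3 bottleneck 2, total now 40
augment #5: 13→6→14→4→3 bottleneck 18, total now 58
augment #6: 13→8→0→7→3 bottleneck 7, total now 65
augment #7: 13→8→1→4→3 bottleneck 6, total now 71
augment #8: 13→6→12→1→4→3 bottleneck 1, total now 72
augment #9: 13→8→9→1→4→3 bottleneck 1, total now 73
augment #10: 13→8→14→1→4→3 bottleneck 3, total now 76
augment #11: 13→8→9→6→12→1→4→3 bottleneck 6, total now 82
augment #12: 13→8→9→6→12→1→7→3 bottleneck 4, total now 86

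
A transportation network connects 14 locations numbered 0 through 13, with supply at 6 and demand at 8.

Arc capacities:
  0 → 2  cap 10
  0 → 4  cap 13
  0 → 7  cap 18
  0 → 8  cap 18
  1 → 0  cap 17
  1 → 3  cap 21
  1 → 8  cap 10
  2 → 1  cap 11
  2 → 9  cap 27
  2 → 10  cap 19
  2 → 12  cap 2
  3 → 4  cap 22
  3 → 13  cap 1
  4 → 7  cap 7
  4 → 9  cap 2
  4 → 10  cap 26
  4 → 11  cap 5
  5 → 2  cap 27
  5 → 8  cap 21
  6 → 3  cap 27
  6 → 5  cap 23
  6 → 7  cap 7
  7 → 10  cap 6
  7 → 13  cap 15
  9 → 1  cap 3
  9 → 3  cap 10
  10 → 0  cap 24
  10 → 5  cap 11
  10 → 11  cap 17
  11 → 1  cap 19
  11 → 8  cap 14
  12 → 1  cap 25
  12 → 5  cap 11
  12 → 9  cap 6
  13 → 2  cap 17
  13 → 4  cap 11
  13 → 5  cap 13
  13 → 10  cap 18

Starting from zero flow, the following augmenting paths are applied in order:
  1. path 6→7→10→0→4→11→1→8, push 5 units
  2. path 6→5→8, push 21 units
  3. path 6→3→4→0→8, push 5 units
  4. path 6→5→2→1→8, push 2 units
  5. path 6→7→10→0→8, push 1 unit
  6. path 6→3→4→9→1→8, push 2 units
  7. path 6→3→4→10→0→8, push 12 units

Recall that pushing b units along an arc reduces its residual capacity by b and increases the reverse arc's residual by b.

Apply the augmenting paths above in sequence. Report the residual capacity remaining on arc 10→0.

after path 1 (6→7→10→0→4→11→1→8, push 5): res(10,0)=19
after path 2 (6→5→8, push 21): res(10,0)=19
after path 3 (6→3→4→0→8, push 5): res(10,0)=19
after path 4 (6→5→2→1→8, push 2): res(10,0)=19
after path 5 (6→7→10→0→8, push 1): res(10,0)=18
after path 6 (6→3→4→9→1→8, push 2): res(10,0)=18
after path 7 (6→3→4→10→0→8, push 12): res(10,0)=6

Residual capacity of (10,0): 6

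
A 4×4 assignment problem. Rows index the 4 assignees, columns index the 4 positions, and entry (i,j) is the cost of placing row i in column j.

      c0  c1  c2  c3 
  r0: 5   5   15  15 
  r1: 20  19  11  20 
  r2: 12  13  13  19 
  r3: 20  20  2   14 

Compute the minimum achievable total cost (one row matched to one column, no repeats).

optimal assignment: row0→col1 (cost 5), row1→col3 (cost 20), row2→col0 (cost 12), row3→col2 (cost 2)
total = 5 + 20 + 12 + 2 = 39

Minimum assignment cost: 39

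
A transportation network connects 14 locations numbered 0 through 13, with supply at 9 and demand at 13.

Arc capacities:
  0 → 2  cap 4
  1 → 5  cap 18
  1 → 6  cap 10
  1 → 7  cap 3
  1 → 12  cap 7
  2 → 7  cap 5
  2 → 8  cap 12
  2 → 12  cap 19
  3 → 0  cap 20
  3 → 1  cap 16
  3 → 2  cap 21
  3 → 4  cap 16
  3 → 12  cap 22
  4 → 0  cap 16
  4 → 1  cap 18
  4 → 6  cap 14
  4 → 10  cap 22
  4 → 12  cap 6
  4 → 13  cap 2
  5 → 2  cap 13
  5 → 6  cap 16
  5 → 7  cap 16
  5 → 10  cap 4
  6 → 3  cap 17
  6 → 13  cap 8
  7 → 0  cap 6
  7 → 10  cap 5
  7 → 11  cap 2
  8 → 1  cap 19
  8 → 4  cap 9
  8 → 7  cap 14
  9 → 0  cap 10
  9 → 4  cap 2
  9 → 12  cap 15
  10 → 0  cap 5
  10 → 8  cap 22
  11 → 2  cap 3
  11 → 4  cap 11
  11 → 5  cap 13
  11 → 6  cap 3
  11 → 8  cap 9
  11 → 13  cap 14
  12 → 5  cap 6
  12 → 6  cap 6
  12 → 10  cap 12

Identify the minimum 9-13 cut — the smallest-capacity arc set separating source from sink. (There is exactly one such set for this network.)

Min-cut arcs: {(4,13), (6,13), (7,11)} (total capacity 12)

augment #1: 9→4→13 push 2
augment #2: 9→12→6→13 push 6
augment #3: 9→12→5→6→13 push 2
augment #4: 9→0→2→7→11→13 push 2
max flow = 12; residual-reachable set from 9 gives S-side
cut edges (S→T): {(4,13), (6,13), (7,11)} total cap 12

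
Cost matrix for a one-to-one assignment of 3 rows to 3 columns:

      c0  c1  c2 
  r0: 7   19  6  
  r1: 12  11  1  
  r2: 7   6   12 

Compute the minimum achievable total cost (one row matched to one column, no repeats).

Minimum assignment cost: 14

optimal assignment: row0→col0 (cost 7), row1→col2 (cost 1), row2→col1 (cost 6)
total = 7 + 1 + 6 = 14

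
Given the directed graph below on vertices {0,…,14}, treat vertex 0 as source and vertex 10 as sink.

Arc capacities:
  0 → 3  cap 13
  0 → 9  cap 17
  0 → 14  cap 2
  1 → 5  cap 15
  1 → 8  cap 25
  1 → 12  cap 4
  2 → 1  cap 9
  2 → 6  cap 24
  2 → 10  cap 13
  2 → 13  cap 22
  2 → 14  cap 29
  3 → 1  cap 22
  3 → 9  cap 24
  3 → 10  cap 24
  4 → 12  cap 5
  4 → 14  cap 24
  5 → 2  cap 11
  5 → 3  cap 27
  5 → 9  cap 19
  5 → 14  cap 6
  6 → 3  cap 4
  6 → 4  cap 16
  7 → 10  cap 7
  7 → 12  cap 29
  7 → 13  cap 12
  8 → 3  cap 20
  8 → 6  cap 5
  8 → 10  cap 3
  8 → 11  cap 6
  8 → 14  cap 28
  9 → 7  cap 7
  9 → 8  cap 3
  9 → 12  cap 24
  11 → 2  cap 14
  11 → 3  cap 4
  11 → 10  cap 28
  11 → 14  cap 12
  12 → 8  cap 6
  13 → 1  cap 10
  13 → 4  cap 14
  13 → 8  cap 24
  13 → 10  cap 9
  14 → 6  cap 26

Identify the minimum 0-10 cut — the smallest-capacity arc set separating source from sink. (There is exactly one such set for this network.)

augment #1: 0→3→10 push 13
augment #2: 0→9→7→10 push 7
augment #3: 0→9→8→10 push 3
augment #4: 0→14→6→3→10 push 2
augment #5: 0→9→12→8→3→10 push 6
max flow = 31; residual-reachable set from 0 gives S-side
cut edges (S→T): {(0,3), (0,14), (9,7), (9,8), (12,8)} total cap 31

Min-cut arcs: {(0,3), (0,14), (9,7), (9,8), (12,8)} (total capacity 31)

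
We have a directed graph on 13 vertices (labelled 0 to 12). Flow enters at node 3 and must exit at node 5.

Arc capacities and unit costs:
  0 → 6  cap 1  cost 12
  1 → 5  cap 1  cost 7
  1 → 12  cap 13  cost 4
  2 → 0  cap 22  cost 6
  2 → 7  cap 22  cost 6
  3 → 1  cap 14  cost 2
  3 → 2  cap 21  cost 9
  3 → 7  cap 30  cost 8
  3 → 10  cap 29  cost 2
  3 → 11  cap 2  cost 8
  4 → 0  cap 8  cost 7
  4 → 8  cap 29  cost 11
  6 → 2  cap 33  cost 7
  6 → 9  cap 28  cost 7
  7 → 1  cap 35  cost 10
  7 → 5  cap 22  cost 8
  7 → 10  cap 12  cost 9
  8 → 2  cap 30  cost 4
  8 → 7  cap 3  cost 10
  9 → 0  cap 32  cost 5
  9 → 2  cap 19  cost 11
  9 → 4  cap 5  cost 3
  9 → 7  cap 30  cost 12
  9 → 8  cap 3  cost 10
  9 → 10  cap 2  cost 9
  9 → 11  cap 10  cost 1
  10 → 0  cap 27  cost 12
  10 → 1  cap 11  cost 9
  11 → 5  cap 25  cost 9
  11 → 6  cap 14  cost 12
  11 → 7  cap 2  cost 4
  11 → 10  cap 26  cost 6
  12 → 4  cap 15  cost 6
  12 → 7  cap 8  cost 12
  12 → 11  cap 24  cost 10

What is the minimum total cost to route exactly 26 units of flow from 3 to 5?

shortest-cost path #1: 3→1→5 push 1 @ unit cost 9 (adds 9)
shortest-cost path #2: 3→7→5 push 22 @ unit cost 16 (adds 352)
shortest-cost path #3: 3→11→5 push 2 @ unit cost 17 (adds 34)
shortest-cost path #4: 3→1→12→11→5 push 1 @ unit cost 25 (adds 25)
total cost = 420

Minimum cost for 26 units: 420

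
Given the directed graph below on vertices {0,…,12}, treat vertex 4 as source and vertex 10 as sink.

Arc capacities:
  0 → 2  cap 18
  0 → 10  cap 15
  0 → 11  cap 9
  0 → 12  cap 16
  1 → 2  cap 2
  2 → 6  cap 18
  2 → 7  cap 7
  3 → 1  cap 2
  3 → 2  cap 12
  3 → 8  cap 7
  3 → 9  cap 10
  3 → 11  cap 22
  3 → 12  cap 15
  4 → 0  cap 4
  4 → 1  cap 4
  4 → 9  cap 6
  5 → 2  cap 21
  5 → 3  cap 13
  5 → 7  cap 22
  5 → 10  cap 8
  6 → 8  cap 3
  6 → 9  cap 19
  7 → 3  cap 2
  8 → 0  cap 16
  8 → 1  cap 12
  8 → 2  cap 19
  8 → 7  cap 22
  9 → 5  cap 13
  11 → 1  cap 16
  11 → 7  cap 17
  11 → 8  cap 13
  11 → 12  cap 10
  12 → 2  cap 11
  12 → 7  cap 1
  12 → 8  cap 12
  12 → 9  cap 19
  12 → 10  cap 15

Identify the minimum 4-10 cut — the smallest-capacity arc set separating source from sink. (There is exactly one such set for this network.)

Min-cut arcs: {(1,2), (4,0), (4,9)} (total capacity 12)

augment #1: 4→0→10 push 4
augment #2: 4→9→5→10 push 6
augment #3: 4→1→2→6→8→0→10 push 2
max flow = 12; residual-reachable set from 4 gives S-side
cut edges (S→T): {(1,2), (4,0), (4,9)} total cap 12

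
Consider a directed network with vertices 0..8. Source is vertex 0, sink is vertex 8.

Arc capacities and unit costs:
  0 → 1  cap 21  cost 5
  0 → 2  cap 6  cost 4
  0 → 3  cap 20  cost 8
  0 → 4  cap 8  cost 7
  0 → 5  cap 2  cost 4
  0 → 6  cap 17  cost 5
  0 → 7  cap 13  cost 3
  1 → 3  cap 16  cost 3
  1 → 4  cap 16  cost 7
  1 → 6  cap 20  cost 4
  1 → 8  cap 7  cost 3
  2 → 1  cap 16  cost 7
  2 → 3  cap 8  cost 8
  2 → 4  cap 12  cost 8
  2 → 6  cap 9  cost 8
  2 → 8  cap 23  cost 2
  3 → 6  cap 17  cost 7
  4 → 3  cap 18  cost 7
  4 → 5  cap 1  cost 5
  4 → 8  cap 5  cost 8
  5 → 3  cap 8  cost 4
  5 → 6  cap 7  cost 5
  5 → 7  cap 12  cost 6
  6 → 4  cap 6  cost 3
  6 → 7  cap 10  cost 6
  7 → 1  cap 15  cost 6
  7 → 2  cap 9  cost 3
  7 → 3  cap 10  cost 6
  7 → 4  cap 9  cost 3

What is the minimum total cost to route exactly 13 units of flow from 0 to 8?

Minimum cost for 13 units: 92

shortest-cost path #1: 0→2→8 push 6 @ unit cost 6 (adds 36)
shortest-cost path #2: 0→1→8 push 7 @ unit cost 8 (adds 56)
total cost = 92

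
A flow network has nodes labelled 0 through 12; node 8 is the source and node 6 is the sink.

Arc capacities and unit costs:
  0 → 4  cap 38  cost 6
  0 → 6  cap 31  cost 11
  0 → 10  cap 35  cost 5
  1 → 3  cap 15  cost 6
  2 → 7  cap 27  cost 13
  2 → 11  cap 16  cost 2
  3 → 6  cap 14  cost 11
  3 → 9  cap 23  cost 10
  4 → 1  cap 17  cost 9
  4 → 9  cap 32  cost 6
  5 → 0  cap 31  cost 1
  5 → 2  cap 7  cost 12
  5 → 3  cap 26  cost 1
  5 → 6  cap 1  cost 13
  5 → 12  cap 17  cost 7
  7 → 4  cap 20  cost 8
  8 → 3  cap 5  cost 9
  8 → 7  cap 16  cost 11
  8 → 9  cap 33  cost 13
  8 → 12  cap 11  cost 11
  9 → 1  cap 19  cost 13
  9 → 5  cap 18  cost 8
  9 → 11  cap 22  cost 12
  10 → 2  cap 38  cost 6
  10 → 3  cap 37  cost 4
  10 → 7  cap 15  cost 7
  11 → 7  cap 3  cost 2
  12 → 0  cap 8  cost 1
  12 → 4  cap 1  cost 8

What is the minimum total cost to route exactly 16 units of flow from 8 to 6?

Minimum cost for 16 units: 383

shortest-cost path #1: 8→3→6 push 5 @ unit cost 20 (adds 100)
shortest-cost path #2: 8→12→0→6 push 8 @ unit cost 23 (adds 184)
shortest-cost path #3: 8→9→5→0→6 push 3 @ unit cost 33 (adds 99)
total cost = 383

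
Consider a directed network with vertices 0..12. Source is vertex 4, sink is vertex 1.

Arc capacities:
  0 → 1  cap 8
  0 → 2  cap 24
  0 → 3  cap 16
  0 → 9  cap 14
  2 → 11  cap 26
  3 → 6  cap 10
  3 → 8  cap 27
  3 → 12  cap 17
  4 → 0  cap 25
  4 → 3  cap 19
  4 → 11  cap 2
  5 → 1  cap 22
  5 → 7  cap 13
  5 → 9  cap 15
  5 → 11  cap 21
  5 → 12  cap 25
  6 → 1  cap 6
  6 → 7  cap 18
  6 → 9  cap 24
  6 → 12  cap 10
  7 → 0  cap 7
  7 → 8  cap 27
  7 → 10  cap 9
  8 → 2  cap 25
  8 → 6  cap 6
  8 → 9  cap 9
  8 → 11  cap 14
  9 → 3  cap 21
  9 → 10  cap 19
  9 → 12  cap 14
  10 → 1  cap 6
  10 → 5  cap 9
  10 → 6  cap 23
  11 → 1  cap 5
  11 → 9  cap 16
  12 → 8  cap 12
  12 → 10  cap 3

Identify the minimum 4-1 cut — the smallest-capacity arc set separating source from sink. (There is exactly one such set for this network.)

Min-cut arcs: {(0,1), (6,1), (10,1), (10,5), (11,1)} (total capacity 34)

augment #1: 4→0→1 push 8
augment #2: 4→11→1 push 2
augment #3: 4→3→6→1 push 6
augment #4: 4→0→2→11→1 push 3
augment #5: 4→0→9→10→1 push 6
augment #6: 4→0→9→10→5→1 push 8
augment #7: 4→3→12→10→5→1 push 1
max flow = 34; residual-reachable set from 4 gives S-side
cut edges (S→T): {(0,1), (6,1), (10,1), (10,5), (11,1)} total cap 34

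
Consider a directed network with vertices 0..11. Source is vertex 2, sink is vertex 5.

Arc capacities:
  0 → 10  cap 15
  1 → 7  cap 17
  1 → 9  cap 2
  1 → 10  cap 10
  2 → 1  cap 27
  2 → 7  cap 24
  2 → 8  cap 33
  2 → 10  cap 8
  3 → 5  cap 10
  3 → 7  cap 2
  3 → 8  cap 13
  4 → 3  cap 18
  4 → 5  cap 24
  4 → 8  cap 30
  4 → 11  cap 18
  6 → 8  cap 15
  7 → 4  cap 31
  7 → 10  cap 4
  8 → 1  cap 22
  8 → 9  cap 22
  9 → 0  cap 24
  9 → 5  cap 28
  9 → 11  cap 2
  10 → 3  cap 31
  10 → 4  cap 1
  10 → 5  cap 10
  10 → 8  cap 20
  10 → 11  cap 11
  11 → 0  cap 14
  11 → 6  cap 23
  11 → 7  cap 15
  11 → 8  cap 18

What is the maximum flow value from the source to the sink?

Maximum flow value: 68

augment #1: 2→10→5 bottleneck 8, total now 8
augment #2: 2→1→9→5 bottleneck 2, total now 10
augment #3: 2→1→10→5 bottleneck 2, total now 12
augment #4: 2→7→4→5 bottleneck 24, total now 36
augment #5: 2→8→9→5 bottleneck 22, total now 58
augment #6: 2→1→10→3→5 bottleneck 8, total now 66
augment #7: 2→1→7→4→3→5 bottleneck 2, total now 68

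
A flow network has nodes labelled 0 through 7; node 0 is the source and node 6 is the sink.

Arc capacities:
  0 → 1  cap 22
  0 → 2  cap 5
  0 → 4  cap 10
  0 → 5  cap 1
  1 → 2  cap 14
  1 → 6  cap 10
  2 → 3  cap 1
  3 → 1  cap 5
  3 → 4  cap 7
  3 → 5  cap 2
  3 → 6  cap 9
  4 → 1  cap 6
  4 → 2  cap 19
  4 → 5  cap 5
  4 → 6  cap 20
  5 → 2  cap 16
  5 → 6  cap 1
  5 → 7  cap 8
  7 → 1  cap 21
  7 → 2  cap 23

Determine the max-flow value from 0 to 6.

Maximum flow value: 22

augment #1: 0→1→6 bottleneck 10, total now 10
augment #2: 0→4→6 bottleneck 10, total now 20
augment #3: 0→5→6 bottleneck 1, total now 21
augment #4: 0→2→3→6 bottleneck 1, total now 22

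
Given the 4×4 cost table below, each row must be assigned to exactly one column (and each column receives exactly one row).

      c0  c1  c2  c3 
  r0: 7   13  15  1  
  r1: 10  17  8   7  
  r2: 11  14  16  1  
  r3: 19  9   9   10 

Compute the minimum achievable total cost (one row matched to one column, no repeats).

optimal assignment: row0→col0 (cost 7), row1→col2 (cost 8), row2→col3 (cost 1), row3→col1 (cost 9)
total = 7 + 8 + 1 + 9 = 25

Minimum assignment cost: 25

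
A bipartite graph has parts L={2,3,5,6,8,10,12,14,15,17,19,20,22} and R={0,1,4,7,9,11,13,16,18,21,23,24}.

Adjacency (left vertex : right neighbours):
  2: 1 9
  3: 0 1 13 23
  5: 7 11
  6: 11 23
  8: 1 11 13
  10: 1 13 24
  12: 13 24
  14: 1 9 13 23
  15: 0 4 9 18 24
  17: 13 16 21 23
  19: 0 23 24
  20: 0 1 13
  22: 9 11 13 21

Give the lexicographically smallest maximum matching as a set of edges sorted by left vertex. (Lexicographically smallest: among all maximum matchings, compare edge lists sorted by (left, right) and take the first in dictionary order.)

Lex-smallest maximum matching: {(2,1), (3,0), (5,7), (6,11), (8,13), (10,24), (14,9), (15,4), (17,16), (19,23), (22,21)}

|M| = 11 (so the lex-smallest maximum matching has 11 edges)
process left vertices in ascending order; for each, take the smallest-labelled available neighbour that still permits 11 edges overall, or leave it unmatched if none does
lex-smallest matching: {2-1, 3-0, 5-7, 6-11, 8-13, 10-24, 14-9, 15-4, 17-16, 19-23, 22-21}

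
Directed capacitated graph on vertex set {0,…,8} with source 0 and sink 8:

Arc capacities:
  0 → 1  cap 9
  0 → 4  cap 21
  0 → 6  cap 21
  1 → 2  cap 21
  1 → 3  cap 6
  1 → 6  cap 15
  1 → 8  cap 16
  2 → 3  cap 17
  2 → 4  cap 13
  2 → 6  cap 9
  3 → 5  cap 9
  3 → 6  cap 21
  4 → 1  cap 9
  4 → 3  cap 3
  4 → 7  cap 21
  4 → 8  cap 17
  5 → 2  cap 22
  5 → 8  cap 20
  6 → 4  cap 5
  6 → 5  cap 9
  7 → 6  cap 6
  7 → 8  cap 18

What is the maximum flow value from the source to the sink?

Maximum flow value: 44

augment #1: 0→1→8 bottleneck 9, total now 9
augment #2: 0→4→8 bottleneck 17, total now 26
augment #3: 0→4→1→8 bottleneck 4, total now 30
augment #4: 0→6→5→8 bottleneck 9, total now 39
augment #5: 0→6→4→1→8 bottleneck 3, total now 42
augment #6: 0→6→4→7→8 bottleneck 2, total now 44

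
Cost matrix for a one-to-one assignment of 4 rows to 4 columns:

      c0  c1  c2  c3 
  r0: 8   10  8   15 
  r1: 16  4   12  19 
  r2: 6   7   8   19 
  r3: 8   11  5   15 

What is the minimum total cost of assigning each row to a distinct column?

Minimum assignment cost: 30

optimal assignment: row0→col3 (cost 15), row1→col1 (cost 4), row2→col0 (cost 6), row3→col2 (cost 5)
total = 15 + 4 + 6 + 5 = 30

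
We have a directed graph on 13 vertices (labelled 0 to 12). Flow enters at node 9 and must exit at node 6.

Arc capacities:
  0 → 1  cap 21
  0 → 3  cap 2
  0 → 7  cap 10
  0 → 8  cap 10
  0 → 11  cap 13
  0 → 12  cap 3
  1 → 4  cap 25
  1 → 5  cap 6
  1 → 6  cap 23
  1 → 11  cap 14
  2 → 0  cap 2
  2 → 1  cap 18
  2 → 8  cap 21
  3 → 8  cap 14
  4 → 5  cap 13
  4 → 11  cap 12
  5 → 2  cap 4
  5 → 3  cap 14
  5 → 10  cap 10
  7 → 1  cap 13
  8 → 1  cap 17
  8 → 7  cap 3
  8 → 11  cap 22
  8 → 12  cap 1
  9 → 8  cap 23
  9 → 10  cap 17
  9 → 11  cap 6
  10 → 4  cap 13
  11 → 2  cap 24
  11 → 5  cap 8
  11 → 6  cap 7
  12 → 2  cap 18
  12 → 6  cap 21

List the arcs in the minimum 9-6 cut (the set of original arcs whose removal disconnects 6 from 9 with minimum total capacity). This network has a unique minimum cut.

augment #1: 9→11→6 push 6
augment #2: 9→8→1→6 push 17
augment #3: 9→8→11→6 push 1
augment #4: 9→8→12→6 push 1
augment #5: 9→8→7→1→6 push 3
augment #6: 9→8→11→2→1→6 push 1
augment #7: 9→10→4→5→2→1→6 push 2
augment #8: 9→10→4→5→2→0→12→6 push 2
max flow = 33; residual-reachable set from 9 gives S-side
cut edges (S→T): {(1,6), (2,0), (8,12), (11,6)} total cap 33

Min-cut arcs: {(1,6), (2,0), (8,12), (11,6)} (total capacity 33)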